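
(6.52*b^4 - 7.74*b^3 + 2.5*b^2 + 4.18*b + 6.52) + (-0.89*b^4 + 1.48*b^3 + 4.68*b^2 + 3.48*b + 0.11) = 5.63*b^4 - 6.26*b^3 + 7.18*b^2 + 7.66*b + 6.63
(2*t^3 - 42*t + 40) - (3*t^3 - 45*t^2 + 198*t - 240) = -t^3 + 45*t^2 - 240*t + 280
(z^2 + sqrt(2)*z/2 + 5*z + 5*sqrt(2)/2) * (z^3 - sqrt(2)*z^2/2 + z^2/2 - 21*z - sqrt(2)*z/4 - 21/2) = z^5 + 11*z^4/2 - 19*z^3 - 473*z^2/4 - 21*sqrt(2)*z^2/2 - 231*sqrt(2)*z/4 - 215*z/4 - 105*sqrt(2)/4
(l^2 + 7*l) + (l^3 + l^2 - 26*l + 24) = l^3 + 2*l^2 - 19*l + 24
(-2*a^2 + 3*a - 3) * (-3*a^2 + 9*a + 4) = 6*a^4 - 27*a^3 + 28*a^2 - 15*a - 12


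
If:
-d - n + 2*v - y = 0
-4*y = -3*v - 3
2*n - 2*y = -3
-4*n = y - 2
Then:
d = 17/30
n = 1/10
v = 17/15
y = 8/5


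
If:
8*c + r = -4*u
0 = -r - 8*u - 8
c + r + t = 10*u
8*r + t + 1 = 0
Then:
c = 37/93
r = 152/93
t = -1309/93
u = -112/93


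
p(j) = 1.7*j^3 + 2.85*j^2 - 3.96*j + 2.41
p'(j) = 5.1*j^2 + 5.7*j - 3.96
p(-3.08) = -8.03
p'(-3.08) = 26.86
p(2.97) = 60.33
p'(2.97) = 57.96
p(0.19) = 1.77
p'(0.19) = -2.69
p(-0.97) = 7.38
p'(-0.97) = -4.69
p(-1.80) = 8.86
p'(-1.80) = 2.30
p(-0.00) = 2.41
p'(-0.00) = -3.96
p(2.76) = 48.93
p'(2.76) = 50.62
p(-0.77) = 6.37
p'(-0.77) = -5.33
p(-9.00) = -970.40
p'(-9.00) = 357.84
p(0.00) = 2.41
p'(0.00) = -3.96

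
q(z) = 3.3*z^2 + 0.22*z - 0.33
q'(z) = 6.6*z + 0.22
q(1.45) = 6.93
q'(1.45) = 9.79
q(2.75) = 25.23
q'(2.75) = 18.37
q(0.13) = -0.25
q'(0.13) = 1.08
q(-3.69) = 43.79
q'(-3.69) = -24.13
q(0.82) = 2.07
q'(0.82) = 5.63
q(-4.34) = 60.87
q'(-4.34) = -28.42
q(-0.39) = 0.09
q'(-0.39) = -2.35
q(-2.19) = 15.02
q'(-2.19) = -14.23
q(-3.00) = 28.71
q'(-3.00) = -19.58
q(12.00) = 477.51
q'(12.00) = 79.42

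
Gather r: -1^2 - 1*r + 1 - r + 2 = 2 - 2*r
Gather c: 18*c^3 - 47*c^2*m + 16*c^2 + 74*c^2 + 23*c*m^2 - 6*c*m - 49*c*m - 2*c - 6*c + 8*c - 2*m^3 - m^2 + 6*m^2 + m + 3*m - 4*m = 18*c^3 + c^2*(90 - 47*m) + c*(23*m^2 - 55*m) - 2*m^3 + 5*m^2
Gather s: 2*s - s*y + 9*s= s*(11 - y)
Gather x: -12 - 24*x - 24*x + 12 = -48*x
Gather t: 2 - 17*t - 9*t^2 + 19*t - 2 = -9*t^2 + 2*t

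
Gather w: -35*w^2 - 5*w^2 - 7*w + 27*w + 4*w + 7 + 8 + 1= -40*w^2 + 24*w + 16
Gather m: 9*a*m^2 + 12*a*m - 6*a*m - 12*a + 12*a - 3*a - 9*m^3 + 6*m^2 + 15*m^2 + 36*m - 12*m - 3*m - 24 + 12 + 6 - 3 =-3*a - 9*m^3 + m^2*(9*a + 21) + m*(6*a + 21) - 9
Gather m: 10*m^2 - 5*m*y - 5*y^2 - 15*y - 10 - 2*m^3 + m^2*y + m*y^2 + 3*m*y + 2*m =-2*m^3 + m^2*(y + 10) + m*(y^2 - 2*y + 2) - 5*y^2 - 15*y - 10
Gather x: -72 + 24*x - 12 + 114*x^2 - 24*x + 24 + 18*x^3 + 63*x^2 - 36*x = 18*x^3 + 177*x^2 - 36*x - 60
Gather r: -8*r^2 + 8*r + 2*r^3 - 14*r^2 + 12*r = 2*r^3 - 22*r^2 + 20*r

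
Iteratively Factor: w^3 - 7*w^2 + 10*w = (w - 5)*(w^2 - 2*w) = w*(w - 5)*(w - 2)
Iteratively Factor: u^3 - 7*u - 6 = (u + 1)*(u^2 - u - 6) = (u - 3)*(u + 1)*(u + 2)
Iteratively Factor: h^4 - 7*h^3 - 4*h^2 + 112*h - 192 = (h + 4)*(h^3 - 11*h^2 + 40*h - 48) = (h - 4)*(h + 4)*(h^2 - 7*h + 12) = (h - 4)^2*(h + 4)*(h - 3)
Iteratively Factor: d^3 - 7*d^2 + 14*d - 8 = (d - 4)*(d^2 - 3*d + 2) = (d - 4)*(d - 1)*(d - 2)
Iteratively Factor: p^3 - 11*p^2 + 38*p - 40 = (p - 2)*(p^2 - 9*p + 20) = (p - 5)*(p - 2)*(p - 4)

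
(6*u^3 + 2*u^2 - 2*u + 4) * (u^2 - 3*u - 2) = 6*u^5 - 16*u^4 - 20*u^3 + 6*u^2 - 8*u - 8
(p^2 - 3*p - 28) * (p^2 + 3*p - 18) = p^4 - 55*p^2 - 30*p + 504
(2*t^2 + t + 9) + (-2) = 2*t^2 + t + 7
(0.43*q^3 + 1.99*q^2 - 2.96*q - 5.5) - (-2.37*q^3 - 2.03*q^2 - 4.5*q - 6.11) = 2.8*q^3 + 4.02*q^2 + 1.54*q + 0.61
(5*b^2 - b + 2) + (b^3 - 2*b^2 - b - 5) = b^3 + 3*b^2 - 2*b - 3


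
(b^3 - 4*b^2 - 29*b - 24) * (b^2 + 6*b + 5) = b^5 + 2*b^4 - 48*b^3 - 218*b^2 - 289*b - 120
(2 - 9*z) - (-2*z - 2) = 4 - 7*z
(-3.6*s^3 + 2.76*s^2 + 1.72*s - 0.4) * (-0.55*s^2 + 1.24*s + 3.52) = 1.98*s^5 - 5.982*s^4 - 10.1956*s^3 + 12.068*s^2 + 5.5584*s - 1.408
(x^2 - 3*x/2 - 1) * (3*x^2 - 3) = 3*x^4 - 9*x^3/2 - 6*x^2 + 9*x/2 + 3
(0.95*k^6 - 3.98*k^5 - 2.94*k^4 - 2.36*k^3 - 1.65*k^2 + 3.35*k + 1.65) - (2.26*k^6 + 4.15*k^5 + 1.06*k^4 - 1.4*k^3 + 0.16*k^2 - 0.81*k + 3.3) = -1.31*k^6 - 8.13*k^5 - 4.0*k^4 - 0.96*k^3 - 1.81*k^2 + 4.16*k - 1.65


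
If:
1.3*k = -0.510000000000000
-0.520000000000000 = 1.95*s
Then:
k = -0.39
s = -0.27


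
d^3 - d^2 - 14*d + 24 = (d - 3)*(d - 2)*(d + 4)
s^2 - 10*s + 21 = (s - 7)*(s - 3)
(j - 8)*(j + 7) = j^2 - j - 56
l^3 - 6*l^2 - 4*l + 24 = (l - 6)*(l - 2)*(l + 2)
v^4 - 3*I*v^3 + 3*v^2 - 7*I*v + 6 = (v - 3*I)*(v - 2*I)*(v + I)^2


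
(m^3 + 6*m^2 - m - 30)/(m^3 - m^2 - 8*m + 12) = (m + 5)/(m - 2)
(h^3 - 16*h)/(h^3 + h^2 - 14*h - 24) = h*(h + 4)/(h^2 + 5*h + 6)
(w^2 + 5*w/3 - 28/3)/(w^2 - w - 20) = (w - 7/3)/(w - 5)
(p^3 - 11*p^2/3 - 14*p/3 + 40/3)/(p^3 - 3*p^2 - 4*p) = (3*p^2 + p - 10)/(3*p*(p + 1))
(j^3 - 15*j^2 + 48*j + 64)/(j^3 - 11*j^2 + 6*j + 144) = (j^2 - 7*j - 8)/(j^2 - 3*j - 18)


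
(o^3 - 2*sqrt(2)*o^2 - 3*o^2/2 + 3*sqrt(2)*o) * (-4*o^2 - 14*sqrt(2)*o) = -4*o^5 - 6*sqrt(2)*o^4 + 6*o^4 + 9*sqrt(2)*o^3 + 56*o^3 - 84*o^2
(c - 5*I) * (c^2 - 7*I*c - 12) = c^3 - 12*I*c^2 - 47*c + 60*I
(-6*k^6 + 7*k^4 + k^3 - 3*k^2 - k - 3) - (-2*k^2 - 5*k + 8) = -6*k^6 + 7*k^4 + k^3 - k^2 + 4*k - 11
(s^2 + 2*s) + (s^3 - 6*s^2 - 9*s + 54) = s^3 - 5*s^2 - 7*s + 54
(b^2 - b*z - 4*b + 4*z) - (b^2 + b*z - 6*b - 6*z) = -2*b*z + 2*b + 10*z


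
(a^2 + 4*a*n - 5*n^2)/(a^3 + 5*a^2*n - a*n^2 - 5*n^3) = 1/(a + n)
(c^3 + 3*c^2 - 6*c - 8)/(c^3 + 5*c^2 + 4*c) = (c - 2)/c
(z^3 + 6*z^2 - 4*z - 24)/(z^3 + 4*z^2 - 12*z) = (z + 2)/z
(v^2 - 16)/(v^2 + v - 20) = (v + 4)/(v + 5)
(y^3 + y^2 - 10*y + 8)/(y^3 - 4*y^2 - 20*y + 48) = (y - 1)/(y - 6)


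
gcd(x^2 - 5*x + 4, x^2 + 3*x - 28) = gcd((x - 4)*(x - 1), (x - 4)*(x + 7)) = x - 4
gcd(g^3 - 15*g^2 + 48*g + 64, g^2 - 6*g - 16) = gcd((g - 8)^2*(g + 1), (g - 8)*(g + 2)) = g - 8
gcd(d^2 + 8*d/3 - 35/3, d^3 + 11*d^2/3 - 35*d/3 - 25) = d + 5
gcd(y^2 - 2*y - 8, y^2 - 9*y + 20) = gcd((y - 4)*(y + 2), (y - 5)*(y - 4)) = y - 4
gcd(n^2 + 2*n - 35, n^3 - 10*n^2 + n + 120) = n - 5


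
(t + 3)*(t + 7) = t^2 + 10*t + 21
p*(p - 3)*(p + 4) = p^3 + p^2 - 12*p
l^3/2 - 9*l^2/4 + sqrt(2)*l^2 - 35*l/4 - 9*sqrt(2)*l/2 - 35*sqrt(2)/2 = (l/2 + sqrt(2))*(l - 7)*(l + 5/2)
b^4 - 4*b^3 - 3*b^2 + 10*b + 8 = (b - 4)*(b - 2)*(b + 1)^2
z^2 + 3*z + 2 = (z + 1)*(z + 2)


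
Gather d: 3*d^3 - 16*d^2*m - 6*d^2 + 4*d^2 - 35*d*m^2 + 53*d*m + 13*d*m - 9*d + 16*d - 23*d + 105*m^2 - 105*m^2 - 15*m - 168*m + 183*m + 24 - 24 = 3*d^3 + d^2*(-16*m - 2) + d*(-35*m^2 + 66*m - 16)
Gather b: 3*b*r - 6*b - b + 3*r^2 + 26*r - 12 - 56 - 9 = b*(3*r - 7) + 3*r^2 + 26*r - 77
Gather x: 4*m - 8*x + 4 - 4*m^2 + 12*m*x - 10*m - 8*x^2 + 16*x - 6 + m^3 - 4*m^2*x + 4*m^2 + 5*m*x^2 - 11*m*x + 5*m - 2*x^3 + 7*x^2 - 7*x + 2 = m^3 - m - 2*x^3 + x^2*(5*m - 1) + x*(-4*m^2 + m + 1)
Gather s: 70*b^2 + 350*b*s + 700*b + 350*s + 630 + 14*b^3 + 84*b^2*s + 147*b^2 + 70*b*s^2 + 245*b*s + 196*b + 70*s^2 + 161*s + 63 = 14*b^3 + 217*b^2 + 896*b + s^2*(70*b + 70) + s*(84*b^2 + 595*b + 511) + 693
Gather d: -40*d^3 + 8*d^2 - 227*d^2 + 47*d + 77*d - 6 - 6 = -40*d^3 - 219*d^2 + 124*d - 12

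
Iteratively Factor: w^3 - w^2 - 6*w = (w + 2)*(w^2 - 3*w) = (w - 3)*(w + 2)*(w)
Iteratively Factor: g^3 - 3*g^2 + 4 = (g + 1)*(g^2 - 4*g + 4) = (g - 2)*(g + 1)*(g - 2)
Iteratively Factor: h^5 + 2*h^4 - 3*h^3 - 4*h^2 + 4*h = (h + 2)*(h^4 - 3*h^2 + 2*h) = (h + 2)^2*(h^3 - 2*h^2 + h) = (h - 1)*(h + 2)^2*(h^2 - h) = (h - 1)^2*(h + 2)^2*(h)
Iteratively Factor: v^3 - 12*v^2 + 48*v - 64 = (v - 4)*(v^2 - 8*v + 16) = (v - 4)^2*(v - 4)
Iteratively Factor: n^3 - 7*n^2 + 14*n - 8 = (n - 4)*(n^2 - 3*n + 2) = (n - 4)*(n - 1)*(n - 2)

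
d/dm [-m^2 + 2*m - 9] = 2 - 2*m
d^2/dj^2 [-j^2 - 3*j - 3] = -2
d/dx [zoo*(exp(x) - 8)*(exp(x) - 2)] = zoo*(exp(x) - 5)*exp(x)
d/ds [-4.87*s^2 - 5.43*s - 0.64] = -9.74*s - 5.43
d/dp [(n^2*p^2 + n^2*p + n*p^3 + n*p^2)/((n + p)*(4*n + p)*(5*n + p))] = n*(40*n^2*p + 20*n^2 + 9*n*p^2 - p^2)/(400*n^4 + 360*n^3*p + 121*n^2*p^2 + 18*n*p^3 + p^4)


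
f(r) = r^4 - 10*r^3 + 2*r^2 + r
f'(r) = 4*r^3 - 30*r^2 + 4*r + 1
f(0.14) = 0.15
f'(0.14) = 0.98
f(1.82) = -40.87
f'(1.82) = -66.98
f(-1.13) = 17.48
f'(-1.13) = -47.60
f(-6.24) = 4017.48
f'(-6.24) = -2163.97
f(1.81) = -40.20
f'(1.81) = -66.32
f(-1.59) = 50.05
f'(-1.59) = -97.28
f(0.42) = 0.06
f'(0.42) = -2.32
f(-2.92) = 335.80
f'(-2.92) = -366.06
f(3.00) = -168.00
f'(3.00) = -149.00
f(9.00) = -558.00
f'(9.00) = 523.00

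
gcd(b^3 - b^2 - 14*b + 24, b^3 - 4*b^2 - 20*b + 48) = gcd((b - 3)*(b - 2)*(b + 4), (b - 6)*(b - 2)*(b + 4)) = b^2 + 2*b - 8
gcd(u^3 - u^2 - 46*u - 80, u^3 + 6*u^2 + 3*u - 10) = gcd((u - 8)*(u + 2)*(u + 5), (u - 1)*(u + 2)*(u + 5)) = u^2 + 7*u + 10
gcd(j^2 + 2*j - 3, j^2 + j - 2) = j - 1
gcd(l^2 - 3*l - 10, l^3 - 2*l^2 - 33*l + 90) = l - 5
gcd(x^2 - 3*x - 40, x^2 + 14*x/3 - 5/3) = x + 5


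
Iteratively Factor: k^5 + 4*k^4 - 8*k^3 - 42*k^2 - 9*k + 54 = (k + 3)*(k^4 + k^3 - 11*k^2 - 9*k + 18) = (k + 3)^2*(k^3 - 2*k^2 - 5*k + 6) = (k + 2)*(k + 3)^2*(k^2 - 4*k + 3) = (k - 3)*(k + 2)*(k + 3)^2*(k - 1)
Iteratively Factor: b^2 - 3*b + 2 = (b - 2)*(b - 1)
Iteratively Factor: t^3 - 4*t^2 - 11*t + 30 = (t + 3)*(t^2 - 7*t + 10) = (t - 5)*(t + 3)*(t - 2)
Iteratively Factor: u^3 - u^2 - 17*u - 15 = (u - 5)*(u^2 + 4*u + 3) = (u - 5)*(u + 1)*(u + 3)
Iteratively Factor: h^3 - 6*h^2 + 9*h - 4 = (h - 1)*(h^2 - 5*h + 4) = (h - 4)*(h - 1)*(h - 1)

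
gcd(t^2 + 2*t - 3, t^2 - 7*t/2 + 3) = 1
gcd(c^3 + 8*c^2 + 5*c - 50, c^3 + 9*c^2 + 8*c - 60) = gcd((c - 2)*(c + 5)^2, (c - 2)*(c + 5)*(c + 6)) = c^2 + 3*c - 10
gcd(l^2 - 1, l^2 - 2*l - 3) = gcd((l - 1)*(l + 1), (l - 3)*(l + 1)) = l + 1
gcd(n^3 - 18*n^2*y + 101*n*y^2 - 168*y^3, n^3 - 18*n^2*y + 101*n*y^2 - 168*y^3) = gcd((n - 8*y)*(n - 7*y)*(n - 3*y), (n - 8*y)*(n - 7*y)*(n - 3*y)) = -n^3 + 18*n^2*y - 101*n*y^2 + 168*y^3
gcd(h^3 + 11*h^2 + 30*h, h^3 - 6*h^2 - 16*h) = h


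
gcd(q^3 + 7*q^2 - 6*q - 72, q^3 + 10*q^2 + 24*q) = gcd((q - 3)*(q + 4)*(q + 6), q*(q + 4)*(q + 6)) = q^2 + 10*q + 24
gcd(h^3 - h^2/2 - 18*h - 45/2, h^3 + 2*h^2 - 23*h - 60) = h^2 - 2*h - 15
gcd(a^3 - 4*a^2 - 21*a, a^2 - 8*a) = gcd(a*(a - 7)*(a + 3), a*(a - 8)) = a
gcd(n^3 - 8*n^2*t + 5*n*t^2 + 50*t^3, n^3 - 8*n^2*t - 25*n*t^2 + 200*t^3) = -n + 5*t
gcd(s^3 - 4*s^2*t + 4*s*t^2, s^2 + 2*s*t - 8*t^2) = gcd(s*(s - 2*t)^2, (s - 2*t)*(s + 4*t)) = s - 2*t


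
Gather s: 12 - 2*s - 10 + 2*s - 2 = 0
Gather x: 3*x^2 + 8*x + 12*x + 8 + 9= 3*x^2 + 20*x + 17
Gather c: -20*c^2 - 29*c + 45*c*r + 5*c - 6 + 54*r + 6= -20*c^2 + c*(45*r - 24) + 54*r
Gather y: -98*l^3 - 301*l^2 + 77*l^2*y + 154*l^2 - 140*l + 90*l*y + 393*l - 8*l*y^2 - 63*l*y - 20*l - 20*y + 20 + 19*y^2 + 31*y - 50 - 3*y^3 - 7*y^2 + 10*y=-98*l^3 - 147*l^2 + 233*l - 3*y^3 + y^2*(12 - 8*l) + y*(77*l^2 + 27*l + 21) - 30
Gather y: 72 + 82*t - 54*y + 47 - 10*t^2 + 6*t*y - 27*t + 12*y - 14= -10*t^2 + 55*t + y*(6*t - 42) + 105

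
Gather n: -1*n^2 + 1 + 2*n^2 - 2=n^2 - 1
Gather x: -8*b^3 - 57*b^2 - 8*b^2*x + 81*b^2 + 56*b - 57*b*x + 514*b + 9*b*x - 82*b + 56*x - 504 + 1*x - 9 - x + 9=-8*b^3 + 24*b^2 + 488*b + x*(-8*b^2 - 48*b + 56) - 504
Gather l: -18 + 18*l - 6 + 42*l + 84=60*l + 60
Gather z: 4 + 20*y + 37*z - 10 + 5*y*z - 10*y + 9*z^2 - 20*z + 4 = 10*y + 9*z^2 + z*(5*y + 17) - 2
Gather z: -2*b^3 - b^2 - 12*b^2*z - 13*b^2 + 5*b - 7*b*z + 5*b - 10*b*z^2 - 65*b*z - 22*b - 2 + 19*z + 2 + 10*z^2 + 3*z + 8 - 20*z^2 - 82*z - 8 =-2*b^3 - 14*b^2 - 12*b + z^2*(-10*b - 10) + z*(-12*b^2 - 72*b - 60)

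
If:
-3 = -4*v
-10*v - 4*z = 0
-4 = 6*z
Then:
No Solution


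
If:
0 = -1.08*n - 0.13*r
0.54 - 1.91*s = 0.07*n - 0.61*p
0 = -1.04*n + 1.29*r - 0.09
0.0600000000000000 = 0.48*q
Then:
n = -0.01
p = 3.13114754098361*s - 0.886124351620252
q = 0.12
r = 0.06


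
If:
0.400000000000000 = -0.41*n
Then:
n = -0.98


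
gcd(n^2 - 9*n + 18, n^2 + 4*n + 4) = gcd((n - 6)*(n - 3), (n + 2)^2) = 1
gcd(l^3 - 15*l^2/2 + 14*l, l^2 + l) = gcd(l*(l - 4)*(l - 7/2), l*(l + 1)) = l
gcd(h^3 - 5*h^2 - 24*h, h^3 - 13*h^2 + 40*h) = h^2 - 8*h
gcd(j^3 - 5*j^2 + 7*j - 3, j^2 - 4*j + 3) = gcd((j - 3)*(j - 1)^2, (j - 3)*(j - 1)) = j^2 - 4*j + 3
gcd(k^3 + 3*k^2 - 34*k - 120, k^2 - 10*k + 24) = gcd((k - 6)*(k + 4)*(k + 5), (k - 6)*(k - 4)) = k - 6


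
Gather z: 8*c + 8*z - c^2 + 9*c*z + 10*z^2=-c^2 + 8*c + 10*z^2 + z*(9*c + 8)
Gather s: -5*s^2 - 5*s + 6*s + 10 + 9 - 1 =-5*s^2 + s + 18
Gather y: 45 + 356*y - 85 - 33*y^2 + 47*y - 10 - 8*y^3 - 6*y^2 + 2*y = -8*y^3 - 39*y^2 + 405*y - 50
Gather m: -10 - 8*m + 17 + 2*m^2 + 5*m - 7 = 2*m^2 - 3*m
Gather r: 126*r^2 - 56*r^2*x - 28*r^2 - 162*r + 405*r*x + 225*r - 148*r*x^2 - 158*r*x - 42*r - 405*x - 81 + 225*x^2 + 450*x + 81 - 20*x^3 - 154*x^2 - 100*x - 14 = r^2*(98 - 56*x) + r*(-148*x^2 + 247*x + 21) - 20*x^3 + 71*x^2 - 55*x - 14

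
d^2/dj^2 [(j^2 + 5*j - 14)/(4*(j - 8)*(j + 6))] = (7*j^3 + 102*j^2 + 804*j + 1096)/(2*(j^6 - 6*j^5 - 132*j^4 + 568*j^3 + 6336*j^2 - 13824*j - 110592))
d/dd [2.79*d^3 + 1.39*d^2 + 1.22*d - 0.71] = 8.37*d^2 + 2.78*d + 1.22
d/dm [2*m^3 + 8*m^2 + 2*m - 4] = 6*m^2 + 16*m + 2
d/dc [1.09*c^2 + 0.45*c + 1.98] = 2.18*c + 0.45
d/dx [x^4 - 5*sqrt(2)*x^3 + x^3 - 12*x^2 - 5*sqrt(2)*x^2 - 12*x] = 4*x^3 - 15*sqrt(2)*x^2 + 3*x^2 - 24*x - 10*sqrt(2)*x - 12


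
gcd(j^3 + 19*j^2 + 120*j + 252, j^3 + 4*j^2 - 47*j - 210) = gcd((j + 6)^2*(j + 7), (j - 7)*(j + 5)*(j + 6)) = j + 6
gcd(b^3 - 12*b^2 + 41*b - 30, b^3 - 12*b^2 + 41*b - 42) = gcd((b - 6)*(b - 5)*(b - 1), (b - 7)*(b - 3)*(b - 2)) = 1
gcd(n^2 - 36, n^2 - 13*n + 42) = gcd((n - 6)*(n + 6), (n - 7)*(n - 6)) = n - 6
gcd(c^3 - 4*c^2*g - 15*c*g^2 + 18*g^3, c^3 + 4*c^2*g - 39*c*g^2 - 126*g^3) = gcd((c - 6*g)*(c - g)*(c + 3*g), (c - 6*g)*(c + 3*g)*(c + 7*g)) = c^2 - 3*c*g - 18*g^2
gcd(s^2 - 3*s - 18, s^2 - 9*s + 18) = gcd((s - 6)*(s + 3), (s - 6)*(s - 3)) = s - 6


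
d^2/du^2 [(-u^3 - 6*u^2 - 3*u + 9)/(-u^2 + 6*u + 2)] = 2*(77*u^3 + 45*u^2 + 192*u - 354)/(u^6 - 18*u^5 + 102*u^4 - 144*u^3 - 204*u^2 - 72*u - 8)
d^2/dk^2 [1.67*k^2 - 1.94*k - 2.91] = 3.34000000000000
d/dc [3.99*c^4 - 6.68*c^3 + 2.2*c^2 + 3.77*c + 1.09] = 15.96*c^3 - 20.04*c^2 + 4.4*c + 3.77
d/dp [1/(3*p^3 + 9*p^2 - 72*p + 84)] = (-p^2 - 2*p + 8)/(p^3 + 3*p^2 - 24*p + 28)^2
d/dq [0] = 0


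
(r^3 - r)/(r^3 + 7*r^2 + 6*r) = (r - 1)/(r + 6)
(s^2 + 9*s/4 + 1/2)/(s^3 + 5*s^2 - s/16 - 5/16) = 4*(s + 2)/(4*s^2 + 19*s - 5)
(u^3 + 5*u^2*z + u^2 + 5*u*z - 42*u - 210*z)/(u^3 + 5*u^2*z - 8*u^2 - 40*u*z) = (u^2 + u - 42)/(u*(u - 8))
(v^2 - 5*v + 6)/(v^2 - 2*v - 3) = (v - 2)/(v + 1)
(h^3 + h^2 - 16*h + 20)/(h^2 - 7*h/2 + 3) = 2*(h^2 + 3*h - 10)/(2*h - 3)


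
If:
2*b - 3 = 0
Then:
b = 3/2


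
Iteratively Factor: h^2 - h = (h)*(h - 1)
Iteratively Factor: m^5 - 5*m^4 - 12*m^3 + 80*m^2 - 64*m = (m - 4)*(m^4 - m^3 - 16*m^2 + 16*m) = (m - 4)*(m - 1)*(m^3 - 16*m) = m*(m - 4)*(m - 1)*(m^2 - 16) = m*(m - 4)*(m - 1)*(m + 4)*(m - 4)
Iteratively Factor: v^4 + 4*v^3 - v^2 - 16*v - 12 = (v + 2)*(v^3 + 2*v^2 - 5*v - 6) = (v + 2)*(v + 3)*(v^2 - v - 2) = (v + 1)*(v + 2)*(v + 3)*(v - 2)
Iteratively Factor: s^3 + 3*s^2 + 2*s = (s)*(s^2 + 3*s + 2) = s*(s + 1)*(s + 2)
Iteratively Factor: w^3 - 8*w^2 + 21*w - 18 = (w - 2)*(w^2 - 6*w + 9) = (w - 3)*(w - 2)*(w - 3)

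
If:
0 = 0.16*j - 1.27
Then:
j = 7.94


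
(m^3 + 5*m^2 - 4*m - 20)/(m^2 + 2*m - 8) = (m^2 + 7*m + 10)/(m + 4)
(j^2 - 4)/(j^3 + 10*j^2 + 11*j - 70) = (j + 2)/(j^2 + 12*j + 35)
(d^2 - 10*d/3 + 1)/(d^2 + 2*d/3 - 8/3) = (3*d^2 - 10*d + 3)/(3*d^2 + 2*d - 8)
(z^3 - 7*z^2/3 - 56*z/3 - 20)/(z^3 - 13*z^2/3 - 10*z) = (z + 2)/z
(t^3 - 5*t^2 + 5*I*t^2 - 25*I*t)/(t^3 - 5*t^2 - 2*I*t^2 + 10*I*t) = (t + 5*I)/(t - 2*I)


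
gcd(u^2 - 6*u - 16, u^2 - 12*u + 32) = u - 8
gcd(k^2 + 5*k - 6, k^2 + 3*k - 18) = k + 6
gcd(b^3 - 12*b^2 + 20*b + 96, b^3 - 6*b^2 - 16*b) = b^2 - 6*b - 16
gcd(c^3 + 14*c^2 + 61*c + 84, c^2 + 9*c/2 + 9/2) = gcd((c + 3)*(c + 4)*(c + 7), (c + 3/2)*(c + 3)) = c + 3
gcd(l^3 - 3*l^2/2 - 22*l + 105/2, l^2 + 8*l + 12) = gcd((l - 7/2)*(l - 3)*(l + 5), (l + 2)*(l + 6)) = 1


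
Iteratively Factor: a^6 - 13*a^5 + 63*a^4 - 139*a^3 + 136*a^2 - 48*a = (a - 4)*(a^5 - 9*a^4 + 27*a^3 - 31*a^2 + 12*a) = (a - 4)^2*(a^4 - 5*a^3 + 7*a^2 - 3*a) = (a - 4)^2*(a - 1)*(a^3 - 4*a^2 + 3*a) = (a - 4)^2*(a - 1)^2*(a^2 - 3*a) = (a - 4)^2*(a - 3)*(a - 1)^2*(a)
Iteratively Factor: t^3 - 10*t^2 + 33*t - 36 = (t - 4)*(t^2 - 6*t + 9) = (t - 4)*(t - 3)*(t - 3)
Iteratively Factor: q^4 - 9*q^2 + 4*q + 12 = (q + 3)*(q^3 - 3*q^2 + 4) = (q - 2)*(q + 3)*(q^2 - q - 2) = (q - 2)^2*(q + 3)*(q + 1)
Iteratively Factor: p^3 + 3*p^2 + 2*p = (p)*(p^2 + 3*p + 2) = p*(p + 2)*(p + 1)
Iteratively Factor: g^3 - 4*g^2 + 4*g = (g - 2)*(g^2 - 2*g) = (g - 2)^2*(g)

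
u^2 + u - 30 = (u - 5)*(u + 6)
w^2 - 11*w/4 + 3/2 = (w - 2)*(w - 3/4)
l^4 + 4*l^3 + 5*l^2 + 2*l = l*(l + 1)^2*(l + 2)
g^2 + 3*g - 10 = (g - 2)*(g + 5)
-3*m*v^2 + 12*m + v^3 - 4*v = (-3*m + v)*(v - 2)*(v + 2)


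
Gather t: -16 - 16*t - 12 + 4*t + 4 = -12*t - 24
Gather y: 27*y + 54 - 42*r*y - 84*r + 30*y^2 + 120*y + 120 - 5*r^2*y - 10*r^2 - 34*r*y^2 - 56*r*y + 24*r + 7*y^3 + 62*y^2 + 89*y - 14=-10*r^2 - 60*r + 7*y^3 + y^2*(92 - 34*r) + y*(-5*r^2 - 98*r + 236) + 160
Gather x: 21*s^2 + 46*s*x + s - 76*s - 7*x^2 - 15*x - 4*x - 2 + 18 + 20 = 21*s^2 - 75*s - 7*x^2 + x*(46*s - 19) + 36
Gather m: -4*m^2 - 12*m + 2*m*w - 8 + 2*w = -4*m^2 + m*(2*w - 12) + 2*w - 8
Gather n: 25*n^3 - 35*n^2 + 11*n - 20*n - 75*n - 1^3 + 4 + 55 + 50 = 25*n^3 - 35*n^2 - 84*n + 108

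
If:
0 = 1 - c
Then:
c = 1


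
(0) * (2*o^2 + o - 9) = 0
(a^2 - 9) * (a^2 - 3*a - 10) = a^4 - 3*a^3 - 19*a^2 + 27*a + 90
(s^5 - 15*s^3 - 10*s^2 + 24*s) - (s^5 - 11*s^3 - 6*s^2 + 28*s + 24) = -4*s^3 - 4*s^2 - 4*s - 24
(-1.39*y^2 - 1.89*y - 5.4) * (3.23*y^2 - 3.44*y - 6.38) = -4.4897*y^4 - 1.3231*y^3 - 2.0722*y^2 + 30.6342*y + 34.452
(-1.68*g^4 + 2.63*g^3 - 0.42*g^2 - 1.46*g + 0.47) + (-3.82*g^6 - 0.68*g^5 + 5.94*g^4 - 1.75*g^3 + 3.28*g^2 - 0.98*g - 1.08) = -3.82*g^6 - 0.68*g^5 + 4.26*g^4 + 0.88*g^3 + 2.86*g^2 - 2.44*g - 0.61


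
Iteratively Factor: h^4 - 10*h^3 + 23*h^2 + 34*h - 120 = (h - 5)*(h^3 - 5*h^2 - 2*h + 24) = (h - 5)*(h - 4)*(h^2 - h - 6) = (h - 5)*(h - 4)*(h - 3)*(h + 2)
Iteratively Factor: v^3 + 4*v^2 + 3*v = (v)*(v^2 + 4*v + 3) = v*(v + 3)*(v + 1)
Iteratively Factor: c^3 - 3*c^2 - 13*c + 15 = (c + 3)*(c^2 - 6*c + 5) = (c - 1)*(c + 3)*(c - 5)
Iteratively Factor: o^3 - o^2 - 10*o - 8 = (o - 4)*(o^2 + 3*o + 2) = (o - 4)*(o + 1)*(o + 2)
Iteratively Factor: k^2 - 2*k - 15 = (k - 5)*(k + 3)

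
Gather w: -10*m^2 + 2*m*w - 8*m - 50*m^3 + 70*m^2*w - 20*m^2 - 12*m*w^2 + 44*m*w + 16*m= -50*m^3 - 30*m^2 - 12*m*w^2 + 8*m + w*(70*m^2 + 46*m)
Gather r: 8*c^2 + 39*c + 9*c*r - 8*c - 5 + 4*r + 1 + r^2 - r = 8*c^2 + 31*c + r^2 + r*(9*c + 3) - 4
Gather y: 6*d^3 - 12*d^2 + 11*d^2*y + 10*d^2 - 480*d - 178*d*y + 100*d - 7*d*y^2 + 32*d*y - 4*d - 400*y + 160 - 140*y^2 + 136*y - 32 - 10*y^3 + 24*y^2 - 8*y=6*d^3 - 2*d^2 - 384*d - 10*y^3 + y^2*(-7*d - 116) + y*(11*d^2 - 146*d - 272) + 128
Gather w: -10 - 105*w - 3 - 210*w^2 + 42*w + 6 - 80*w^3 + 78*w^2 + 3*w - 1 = -80*w^3 - 132*w^2 - 60*w - 8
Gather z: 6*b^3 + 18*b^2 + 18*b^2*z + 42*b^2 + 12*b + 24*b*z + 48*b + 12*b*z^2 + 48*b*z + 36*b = 6*b^3 + 60*b^2 + 12*b*z^2 + 96*b + z*(18*b^2 + 72*b)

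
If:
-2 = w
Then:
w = -2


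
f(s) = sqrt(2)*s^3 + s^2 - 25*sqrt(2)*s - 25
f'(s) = 3*sqrt(2)*s^2 + 2*s - 25*sqrt(2)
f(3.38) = -78.47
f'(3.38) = 19.87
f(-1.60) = 28.34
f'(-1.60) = -27.69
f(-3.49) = 50.45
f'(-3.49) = 9.34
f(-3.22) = 52.00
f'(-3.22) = 2.19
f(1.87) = -78.37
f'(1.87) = -16.78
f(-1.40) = 22.58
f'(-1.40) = -29.84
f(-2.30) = 44.40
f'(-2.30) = -17.51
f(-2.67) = 49.61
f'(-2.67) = -10.45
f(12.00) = 2138.50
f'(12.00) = 599.58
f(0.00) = -25.00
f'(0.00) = -35.36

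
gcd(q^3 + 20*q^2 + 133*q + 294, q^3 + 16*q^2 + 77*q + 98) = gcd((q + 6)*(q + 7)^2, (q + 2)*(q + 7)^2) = q^2 + 14*q + 49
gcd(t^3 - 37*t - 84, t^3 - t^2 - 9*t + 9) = t + 3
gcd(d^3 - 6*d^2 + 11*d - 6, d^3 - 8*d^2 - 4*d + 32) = d - 2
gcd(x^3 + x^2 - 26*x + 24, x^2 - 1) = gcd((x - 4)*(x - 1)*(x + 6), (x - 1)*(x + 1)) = x - 1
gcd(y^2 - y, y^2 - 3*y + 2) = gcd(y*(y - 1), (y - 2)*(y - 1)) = y - 1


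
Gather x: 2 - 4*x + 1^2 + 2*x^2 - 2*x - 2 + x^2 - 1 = 3*x^2 - 6*x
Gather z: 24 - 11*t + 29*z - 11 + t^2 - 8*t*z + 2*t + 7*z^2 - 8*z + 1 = t^2 - 9*t + 7*z^2 + z*(21 - 8*t) + 14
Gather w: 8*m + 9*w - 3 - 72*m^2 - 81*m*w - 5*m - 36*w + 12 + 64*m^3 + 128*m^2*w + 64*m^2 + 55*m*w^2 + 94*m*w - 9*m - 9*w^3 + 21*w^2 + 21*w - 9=64*m^3 - 8*m^2 - 6*m - 9*w^3 + w^2*(55*m + 21) + w*(128*m^2 + 13*m - 6)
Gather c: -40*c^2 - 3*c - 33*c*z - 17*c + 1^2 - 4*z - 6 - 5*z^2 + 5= -40*c^2 + c*(-33*z - 20) - 5*z^2 - 4*z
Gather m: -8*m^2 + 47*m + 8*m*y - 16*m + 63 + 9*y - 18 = -8*m^2 + m*(8*y + 31) + 9*y + 45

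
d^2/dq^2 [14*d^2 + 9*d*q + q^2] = 2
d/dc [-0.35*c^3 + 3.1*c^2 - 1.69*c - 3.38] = -1.05*c^2 + 6.2*c - 1.69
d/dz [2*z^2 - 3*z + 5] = 4*z - 3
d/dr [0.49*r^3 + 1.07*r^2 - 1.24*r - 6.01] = 1.47*r^2 + 2.14*r - 1.24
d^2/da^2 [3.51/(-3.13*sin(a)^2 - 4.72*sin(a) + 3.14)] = (137.548476*sin(a)^4 + 155.566008*sin(a)^3 + 9.86239799999998*sin(a)^2 - 259.111008*sin(a) - 225.388332)/(3.13*sin(a)^2 + 4.72*sin(a) - 3.14)^3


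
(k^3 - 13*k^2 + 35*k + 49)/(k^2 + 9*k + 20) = (k^3 - 13*k^2 + 35*k + 49)/(k^2 + 9*k + 20)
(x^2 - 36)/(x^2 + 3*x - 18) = (x - 6)/(x - 3)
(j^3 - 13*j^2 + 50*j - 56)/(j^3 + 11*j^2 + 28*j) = (j^3 - 13*j^2 + 50*j - 56)/(j*(j^2 + 11*j + 28))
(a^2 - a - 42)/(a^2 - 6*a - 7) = (a + 6)/(a + 1)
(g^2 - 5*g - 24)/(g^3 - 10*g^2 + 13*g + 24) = (g + 3)/(g^2 - 2*g - 3)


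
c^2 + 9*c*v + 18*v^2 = (c + 3*v)*(c + 6*v)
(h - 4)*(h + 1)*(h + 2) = h^3 - h^2 - 10*h - 8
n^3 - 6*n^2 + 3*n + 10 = (n - 5)*(n - 2)*(n + 1)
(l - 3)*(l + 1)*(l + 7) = l^3 + 5*l^2 - 17*l - 21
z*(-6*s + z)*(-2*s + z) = 12*s^2*z - 8*s*z^2 + z^3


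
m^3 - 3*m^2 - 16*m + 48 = (m - 4)*(m - 3)*(m + 4)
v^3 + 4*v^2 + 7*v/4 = v*(v + 1/2)*(v + 7/2)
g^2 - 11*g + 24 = (g - 8)*(g - 3)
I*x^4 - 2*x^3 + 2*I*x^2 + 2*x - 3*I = (x - 1)*(x - I)*(x + 3*I)*(I*x + I)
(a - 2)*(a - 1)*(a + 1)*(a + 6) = a^4 + 4*a^3 - 13*a^2 - 4*a + 12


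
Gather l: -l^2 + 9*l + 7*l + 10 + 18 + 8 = -l^2 + 16*l + 36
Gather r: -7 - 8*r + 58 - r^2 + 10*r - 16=-r^2 + 2*r + 35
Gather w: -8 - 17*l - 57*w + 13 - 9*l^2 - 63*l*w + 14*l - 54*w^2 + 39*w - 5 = -9*l^2 - 3*l - 54*w^2 + w*(-63*l - 18)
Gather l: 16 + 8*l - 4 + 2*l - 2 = 10*l + 10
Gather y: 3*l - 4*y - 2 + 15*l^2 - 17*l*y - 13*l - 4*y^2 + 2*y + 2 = 15*l^2 - 10*l - 4*y^2 + y*(-17*l - 2)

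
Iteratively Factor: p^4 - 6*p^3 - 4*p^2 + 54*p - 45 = (p + 3)*(p^3 - 9*p^2 + 23*p - 15) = (p - 3)*(p + 3)*(p^2 - 6*p + 5) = (p - 5)*(p - 3)*(p + 3)*(p - 1)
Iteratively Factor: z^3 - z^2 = (z)*(z^2 - z) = z*(z - 1)*(z)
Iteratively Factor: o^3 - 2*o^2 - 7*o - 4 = (o + 1)*(o^2 - 3*o - 4) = (o + 1)^2*(o - 4)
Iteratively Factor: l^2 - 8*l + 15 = (l - 3)*(l - 5)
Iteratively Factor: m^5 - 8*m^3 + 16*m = (m - 2)*(m^4 + 2*m^3 - 4*m^2 - 8*m) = (m - 2)*(m + 2)*(m^3 - 4*m) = (m - 2)^2*(m + 2)*(m^2 + 2*m) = (m - 2)^2*(m + 2)^2*(m)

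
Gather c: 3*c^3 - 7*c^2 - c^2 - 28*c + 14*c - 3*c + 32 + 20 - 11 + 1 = 3*c^3 - 8*c^2 - 17*c + 42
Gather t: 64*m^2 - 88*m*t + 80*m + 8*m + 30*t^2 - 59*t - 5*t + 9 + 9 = 64*m^2 + 88*m + 30*t^2 + t*(-88*m - 64) + 18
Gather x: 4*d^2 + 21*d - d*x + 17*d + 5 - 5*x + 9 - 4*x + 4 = 4*d^2 + 38*d + x*(-d - 9) + 18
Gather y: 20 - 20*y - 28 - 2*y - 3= -22*y - 11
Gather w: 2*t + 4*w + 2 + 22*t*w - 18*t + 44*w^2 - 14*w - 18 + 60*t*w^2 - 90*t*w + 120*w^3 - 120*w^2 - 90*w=-16*t + 120*w^3 + w^2*(60*t - 76) + w*(-68*t - 100) - 16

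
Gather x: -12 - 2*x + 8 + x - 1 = -x - 5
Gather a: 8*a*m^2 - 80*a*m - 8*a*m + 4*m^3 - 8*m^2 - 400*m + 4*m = a*(8*m^2 - 88*m) + 4*m^3 - 8*m^2 - 396*m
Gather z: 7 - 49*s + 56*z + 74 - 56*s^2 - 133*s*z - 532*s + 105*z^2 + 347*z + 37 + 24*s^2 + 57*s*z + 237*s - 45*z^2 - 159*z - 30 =-32*s^2 - 344*s + 60*z^2 + z*(244 - 76*s) + 88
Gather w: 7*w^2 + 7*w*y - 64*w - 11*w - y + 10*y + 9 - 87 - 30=7*w^2 + w*(7*y - 75) + 9*y - 108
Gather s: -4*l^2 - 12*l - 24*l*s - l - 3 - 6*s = -4*l^2 - 13*l + s*(-24*l - 6) - 3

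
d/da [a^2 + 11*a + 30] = 2*a + 11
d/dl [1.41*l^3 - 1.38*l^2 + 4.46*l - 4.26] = 4.23*l^2 - 2.76*l + 4.46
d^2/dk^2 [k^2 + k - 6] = 2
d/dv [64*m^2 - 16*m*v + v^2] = -16*m + 2*v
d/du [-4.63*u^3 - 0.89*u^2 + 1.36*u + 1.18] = -13.89*u^2 - 1.78*u + 1.36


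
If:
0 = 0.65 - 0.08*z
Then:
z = 8.12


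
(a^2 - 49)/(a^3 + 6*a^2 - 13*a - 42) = (a - 7)/(a^2 - a - 6)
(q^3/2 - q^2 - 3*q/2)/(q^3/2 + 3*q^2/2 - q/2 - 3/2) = q*(q - 3)/(q^2 + 2*q - 3)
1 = 1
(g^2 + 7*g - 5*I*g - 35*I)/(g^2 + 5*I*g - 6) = (g^2 + g*(7 - 5*I) - 35*I)/(g^2 + 5*I*g - 6)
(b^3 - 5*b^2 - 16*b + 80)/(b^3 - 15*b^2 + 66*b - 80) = (b^2 - 16)/(b^2 - 10*b + 16)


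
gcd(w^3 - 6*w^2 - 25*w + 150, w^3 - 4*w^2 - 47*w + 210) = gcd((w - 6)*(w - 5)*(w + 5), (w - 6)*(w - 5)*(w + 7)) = w^2 - 11*w + 30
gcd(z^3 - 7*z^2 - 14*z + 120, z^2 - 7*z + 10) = z - 5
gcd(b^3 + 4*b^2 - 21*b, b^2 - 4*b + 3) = b - 3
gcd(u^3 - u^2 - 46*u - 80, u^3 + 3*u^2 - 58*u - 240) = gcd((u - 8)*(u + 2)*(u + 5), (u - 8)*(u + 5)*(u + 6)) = u^2 - 3*u - 40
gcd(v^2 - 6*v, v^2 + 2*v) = v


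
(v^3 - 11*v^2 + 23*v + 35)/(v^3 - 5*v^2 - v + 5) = (v - 7)/(v - 1)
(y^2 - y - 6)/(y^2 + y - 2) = (y - 3)/(y - 1)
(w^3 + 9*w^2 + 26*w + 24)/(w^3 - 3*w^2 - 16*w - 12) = (w^2 + 7*w + 12)/(w^2 - 5*w - 6)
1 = 1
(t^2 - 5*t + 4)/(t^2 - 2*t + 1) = (t - 4)/(t - 1)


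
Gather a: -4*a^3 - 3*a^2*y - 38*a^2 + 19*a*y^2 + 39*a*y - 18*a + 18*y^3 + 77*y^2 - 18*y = -4*a^3 + a^2*(-3*y - 38) + a*(19*y^2 + 39*y - 18) + 18*y^3 + 77*y^2 - 18*y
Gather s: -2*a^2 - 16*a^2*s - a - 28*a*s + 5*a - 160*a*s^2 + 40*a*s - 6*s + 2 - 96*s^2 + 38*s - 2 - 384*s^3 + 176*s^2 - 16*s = -2*a^2 + 4*a - 384*s^3 + s^2*(80 - 160*a) + s*(-16*a^2 + 12*a + 16)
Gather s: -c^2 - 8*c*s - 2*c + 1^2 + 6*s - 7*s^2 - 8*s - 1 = -c^2 - 2*c - 7*s^2 + s*(-8*c - 2)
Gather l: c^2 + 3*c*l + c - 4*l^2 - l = c^2 + c - 4*l^2 + l*(3*c - 1)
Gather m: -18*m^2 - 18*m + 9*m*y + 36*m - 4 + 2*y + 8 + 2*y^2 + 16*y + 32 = -18*m^2 + m*(9*y + 18) + 2*y^2 + 18*y + 36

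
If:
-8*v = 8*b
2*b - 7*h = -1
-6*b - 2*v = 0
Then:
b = 0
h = 1/7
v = 0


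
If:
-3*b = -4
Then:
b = 4/3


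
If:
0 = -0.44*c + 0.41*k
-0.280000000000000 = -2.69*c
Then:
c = 0.10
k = 0.11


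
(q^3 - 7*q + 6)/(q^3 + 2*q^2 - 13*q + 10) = (q + 3)/(q + 5)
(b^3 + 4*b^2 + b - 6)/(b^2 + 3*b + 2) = (b^2 + 2*b - 3)/(b + 1)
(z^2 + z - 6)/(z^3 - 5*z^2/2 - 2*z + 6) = 2*(z + 3)/(2*z^2 - z - 6)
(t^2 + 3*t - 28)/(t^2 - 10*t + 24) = (t + 7)/(t - 6)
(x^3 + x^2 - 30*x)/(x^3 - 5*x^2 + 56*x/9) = 9*(x^2 + x - 30)/(9*x^2 - 45*x + 56)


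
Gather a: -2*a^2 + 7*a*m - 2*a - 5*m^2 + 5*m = -2*a^2 + a*(7*m - 2) - 5*m^2 + 5*m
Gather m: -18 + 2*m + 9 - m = m - 9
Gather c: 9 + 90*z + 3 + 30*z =120*z + 12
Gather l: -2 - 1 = -3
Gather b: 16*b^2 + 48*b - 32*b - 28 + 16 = 16*b^2 + 16*b - 12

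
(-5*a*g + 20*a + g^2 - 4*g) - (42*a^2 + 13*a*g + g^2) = -42*a^2 - 18*a*g + 20*a - 4*g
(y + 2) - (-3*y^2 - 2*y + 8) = 3*y^2 + 3*y - 6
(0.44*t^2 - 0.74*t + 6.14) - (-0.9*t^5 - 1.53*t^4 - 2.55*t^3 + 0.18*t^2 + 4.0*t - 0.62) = 0.9*t^5 + 1.53*t^4 + 2.55*t^3 + 0.26*t^2 - 4.74*t + 6.76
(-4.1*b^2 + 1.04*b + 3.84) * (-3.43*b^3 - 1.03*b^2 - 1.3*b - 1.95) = 14.063*b^5 + 0.6558*b^4 - 8.9124*b^3 + 2.6878*b^2 - 7.02*b - 7.488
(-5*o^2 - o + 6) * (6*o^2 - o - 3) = -30*o^4 - o^3 + 52*o^2 - 3*o - 18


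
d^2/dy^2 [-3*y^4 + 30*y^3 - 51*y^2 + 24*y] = -36*y^2 + 180*y - 102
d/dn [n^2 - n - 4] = 2*n - 1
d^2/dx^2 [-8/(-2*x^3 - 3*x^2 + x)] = 16*(-3*x*(2*x + 1)*(2*x^2 + 3*x - 1) + (6*x^2 + 6*x - 1)^2)/(x^3*(2*x^2 + 3*x - 1)^3)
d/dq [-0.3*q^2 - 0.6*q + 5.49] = -0.6*q - 0.6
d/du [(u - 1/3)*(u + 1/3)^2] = (3*u + 1)*(9*u - 1)/9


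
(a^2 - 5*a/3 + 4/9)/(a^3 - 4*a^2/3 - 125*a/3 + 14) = (a - 4/3)/(a^2 - a - 42)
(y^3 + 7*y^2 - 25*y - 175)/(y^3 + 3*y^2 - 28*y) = (y^2 - 25)/(y*(y - 4))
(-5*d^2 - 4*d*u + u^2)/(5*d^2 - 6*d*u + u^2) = (d + u)/(-d + u)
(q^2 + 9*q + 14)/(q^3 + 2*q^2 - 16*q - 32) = (q + 7)/(q^2 - 16)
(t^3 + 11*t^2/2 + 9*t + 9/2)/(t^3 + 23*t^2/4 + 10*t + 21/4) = 2*(2*t + 3)/(4*t + 7)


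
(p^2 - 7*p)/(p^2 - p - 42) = p/(p + 6)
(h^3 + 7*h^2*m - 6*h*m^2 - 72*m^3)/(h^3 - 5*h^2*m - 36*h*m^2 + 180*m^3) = (h^2 + h*m - 12*m^2)/(h^2 - 11*h*m + 30*m^2)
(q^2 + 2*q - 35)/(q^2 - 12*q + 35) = (q + 7)/(q - 7)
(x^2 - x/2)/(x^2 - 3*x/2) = (2*x - 1)/(2*x - 3)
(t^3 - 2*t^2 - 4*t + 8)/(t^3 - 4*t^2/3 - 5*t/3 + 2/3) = 3*(t^2 - 4)/(3*t^2 + 2*t - 1)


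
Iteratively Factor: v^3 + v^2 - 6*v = (v - 2)*(v^2 + 3*v) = (v - 2)*(v + 3)*(v)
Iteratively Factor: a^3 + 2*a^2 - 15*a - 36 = (a + 3)*(a^2 - a - 12) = (a - 4)*(a + 3)*(a + 3)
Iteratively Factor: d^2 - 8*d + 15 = (d - 5)*(d - 3)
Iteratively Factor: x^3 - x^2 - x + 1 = (x - 1)*(x^2 - 1) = (x - 1)^2*(x + 1)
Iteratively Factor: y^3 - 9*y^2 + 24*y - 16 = (y - 4)*(y^2 - 5*y + 4) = (y - 4)^2*(y - 1)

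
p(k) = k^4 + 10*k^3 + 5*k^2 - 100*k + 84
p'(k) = 4*k^3 + 30*k^2 + 10*k - 100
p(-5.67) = 22.45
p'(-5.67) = 78.63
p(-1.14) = 191.37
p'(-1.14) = -78.34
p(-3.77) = 198.24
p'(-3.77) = 74.36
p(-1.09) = 187.40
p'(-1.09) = -80.44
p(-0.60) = 143.77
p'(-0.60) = -96.06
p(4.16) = 773.92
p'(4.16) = 748.73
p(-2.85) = 244.10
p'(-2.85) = 22.58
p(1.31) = -12.99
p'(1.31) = -26.42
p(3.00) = 180.00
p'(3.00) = 308.00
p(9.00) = 13440.00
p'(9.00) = 5336.00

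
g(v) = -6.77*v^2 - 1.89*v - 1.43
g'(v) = -13.54*v - 1.89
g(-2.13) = -28.12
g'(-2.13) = 26.95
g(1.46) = -18.62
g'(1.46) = -21.66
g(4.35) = -137.76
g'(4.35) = -60.79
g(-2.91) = -53.26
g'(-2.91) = 37.51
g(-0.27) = -1.41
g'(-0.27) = 1.77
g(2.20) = -38.35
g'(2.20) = -31.68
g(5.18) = -192.88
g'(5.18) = -72.03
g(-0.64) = -2.99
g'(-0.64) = 6.78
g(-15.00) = -1496.33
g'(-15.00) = 201.21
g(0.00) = -1.43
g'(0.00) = -1.89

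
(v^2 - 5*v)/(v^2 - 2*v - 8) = v*(5 - v)/(-v^2 + 2*v + 8)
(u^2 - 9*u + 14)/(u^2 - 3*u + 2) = (u - 7)/(u - 1)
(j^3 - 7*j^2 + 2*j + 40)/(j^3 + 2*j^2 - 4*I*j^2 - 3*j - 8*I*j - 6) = (j^2 - 9*j + 20)/(j^2 - 4*I*j - 3)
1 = 1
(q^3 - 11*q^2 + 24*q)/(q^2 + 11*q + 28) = q*(q^2 - 11*q + 24)/(q^2 + 11*q + 28)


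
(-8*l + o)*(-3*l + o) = 24*l^2 - 11*l*o + o^2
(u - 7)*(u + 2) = u^2 - 5*u - 14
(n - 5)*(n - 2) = n^2 - 7*n + 10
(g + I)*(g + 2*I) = g^2 + 3*I*g - 2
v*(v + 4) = v^2 + 4*v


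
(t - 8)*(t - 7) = t^2 - 15*t + 56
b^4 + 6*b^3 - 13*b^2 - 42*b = b*(b - 3)*(b + 2)*(b + 7)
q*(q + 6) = q^2 + 6*q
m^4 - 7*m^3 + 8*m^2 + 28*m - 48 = (m - 4)*(m - 3)*(m - 2)*(m + 2)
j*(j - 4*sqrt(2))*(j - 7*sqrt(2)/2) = j^3 - 15*sqrt(2)*j^2/2 + 28*j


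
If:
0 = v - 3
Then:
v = 3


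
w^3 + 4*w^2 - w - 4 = (w - 1)*(w + 1)*(w + 4)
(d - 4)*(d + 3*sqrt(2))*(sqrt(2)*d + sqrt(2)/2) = sqrt(2)*d^3 - 7*sqrt(2)*d^2/2 + 6*d^2 - 21*d - 2*sqrt(2)*d - 12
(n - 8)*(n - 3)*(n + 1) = n^3 - 10*n^2 + 13*n + 24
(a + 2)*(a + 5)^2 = a^3 + 12*a^2 + 45*a + 50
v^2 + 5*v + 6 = (v + 2)*(v + 3)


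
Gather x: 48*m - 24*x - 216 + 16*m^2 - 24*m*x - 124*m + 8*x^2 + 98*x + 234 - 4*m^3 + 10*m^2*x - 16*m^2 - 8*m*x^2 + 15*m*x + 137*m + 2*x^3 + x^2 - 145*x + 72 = -4*m^3 + 61*m + 2*x^3 + x^2*(9 - 8*m) + x*(10*m^2 - 9*m - 71) + 90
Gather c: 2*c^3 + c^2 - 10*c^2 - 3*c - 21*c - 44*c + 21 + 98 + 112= 2*c^3 - 9*c^2 - 68*c + 231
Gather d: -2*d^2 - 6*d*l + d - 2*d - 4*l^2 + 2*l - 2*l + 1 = -2*d^2 + d*(-6*l - 1) - 4*l^2 + 1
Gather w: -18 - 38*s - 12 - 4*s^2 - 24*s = -4*s^2 - 62*s - 30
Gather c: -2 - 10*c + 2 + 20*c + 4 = 10*c + 4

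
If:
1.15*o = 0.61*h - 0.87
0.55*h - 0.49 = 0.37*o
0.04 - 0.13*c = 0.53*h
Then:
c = -2.11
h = 0.59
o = -0.44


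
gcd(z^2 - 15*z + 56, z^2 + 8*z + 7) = 1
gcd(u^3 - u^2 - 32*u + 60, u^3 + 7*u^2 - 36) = u^2 + 4*u - 12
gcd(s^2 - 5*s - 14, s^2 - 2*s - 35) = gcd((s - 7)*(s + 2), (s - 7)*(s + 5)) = s - 7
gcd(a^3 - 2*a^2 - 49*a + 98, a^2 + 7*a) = a + 7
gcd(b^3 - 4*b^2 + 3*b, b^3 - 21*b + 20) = b - 1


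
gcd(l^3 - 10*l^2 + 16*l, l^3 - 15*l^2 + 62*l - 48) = l - 8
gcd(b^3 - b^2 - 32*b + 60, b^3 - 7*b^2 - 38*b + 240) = b^2 + b - 30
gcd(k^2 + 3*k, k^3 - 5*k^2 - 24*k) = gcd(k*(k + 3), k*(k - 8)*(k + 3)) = k^2 + 3*k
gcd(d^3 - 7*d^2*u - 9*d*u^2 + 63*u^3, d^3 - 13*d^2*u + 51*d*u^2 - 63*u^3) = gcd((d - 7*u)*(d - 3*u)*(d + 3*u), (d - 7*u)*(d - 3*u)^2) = d^2 - 10*d*u + 21*u^2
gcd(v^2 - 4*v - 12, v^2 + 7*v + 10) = v + 2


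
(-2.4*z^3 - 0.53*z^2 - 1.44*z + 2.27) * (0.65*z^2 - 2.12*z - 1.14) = -1.56*z^5 + 4.7435*z^4 + 2.9236*z^3 + 5.1325*z^2 - 3.1708*z - 2.5878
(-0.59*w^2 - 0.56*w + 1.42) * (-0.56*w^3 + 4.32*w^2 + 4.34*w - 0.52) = 0.3304*w^5 - 2.2352*w^4 - 5.775*w^3 + 4.0108*w^2 + 6.454*w - 0.7384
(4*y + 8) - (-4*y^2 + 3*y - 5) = 4*y^2 + y + 13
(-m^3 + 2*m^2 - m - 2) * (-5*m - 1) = 5*m^4 - 9*m^3 + 3*m^2 + 11*m + 2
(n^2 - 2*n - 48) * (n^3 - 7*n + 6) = n^5 - 2*n^4 - 55*n^3 + 20*n^2 + 324*n - 288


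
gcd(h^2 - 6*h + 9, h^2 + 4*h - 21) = h - 3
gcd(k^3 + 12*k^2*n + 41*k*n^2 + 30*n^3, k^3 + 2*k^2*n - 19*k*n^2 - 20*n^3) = k^2 + 6*k*n + 5*n^2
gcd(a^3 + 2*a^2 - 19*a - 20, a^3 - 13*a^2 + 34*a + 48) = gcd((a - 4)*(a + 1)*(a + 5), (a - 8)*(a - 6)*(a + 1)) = a + 1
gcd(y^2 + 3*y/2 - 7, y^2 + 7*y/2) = y + 7/2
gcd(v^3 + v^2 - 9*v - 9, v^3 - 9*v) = v^2 - 9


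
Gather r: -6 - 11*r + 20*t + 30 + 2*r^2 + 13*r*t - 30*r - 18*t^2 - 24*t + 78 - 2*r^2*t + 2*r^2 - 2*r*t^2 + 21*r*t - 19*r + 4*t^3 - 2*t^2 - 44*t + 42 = r^2*(4 - 2*t) + r*(-2*t^2 + 34*t - 60) + 4*t^3 - 20*t^2 - 48*t + 144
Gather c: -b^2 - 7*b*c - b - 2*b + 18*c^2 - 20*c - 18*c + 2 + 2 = -b^2 - 3*b + 18*c^2 + c*(-7*b - 38) + 4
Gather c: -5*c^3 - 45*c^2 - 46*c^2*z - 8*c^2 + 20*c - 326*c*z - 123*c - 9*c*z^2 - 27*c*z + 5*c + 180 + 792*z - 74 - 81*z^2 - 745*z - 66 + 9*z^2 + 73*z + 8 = -5*c^3 + c^2*(-46*z - 53) + c*(-9*z^2 - 353*z - 98) - 72*z^2 + 120*z + 48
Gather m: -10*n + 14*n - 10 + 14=4*n + 4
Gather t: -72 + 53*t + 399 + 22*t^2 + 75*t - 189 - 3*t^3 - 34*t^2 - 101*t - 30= -3*t^3 - 12*t^2 + 27*t + 108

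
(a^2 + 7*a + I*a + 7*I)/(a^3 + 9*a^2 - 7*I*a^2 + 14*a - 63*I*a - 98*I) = (a + I)/(a^2 + a*(2 - 7*I) - 14*I)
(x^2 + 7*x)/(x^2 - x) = (x + 7)/(x - 1)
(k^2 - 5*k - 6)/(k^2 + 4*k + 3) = (k - 6)/(k + 3)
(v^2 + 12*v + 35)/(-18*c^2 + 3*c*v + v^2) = (v^2 + 12*v + 35)/(-18*c^2 + 3*c*v + v^2)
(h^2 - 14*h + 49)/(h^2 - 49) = (h - 7)/(h + 7)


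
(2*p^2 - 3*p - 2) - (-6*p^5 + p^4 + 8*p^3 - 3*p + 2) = 6*p^5 - p^4 - 8*p^3 + 2*p^2 - 4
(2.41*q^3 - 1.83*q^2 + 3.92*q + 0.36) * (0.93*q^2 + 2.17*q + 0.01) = 2.2413*q^5 + 3.5278*q^4 - 0.3014*q^3 + 8.8229*q^2 + 0.8204*q + 0.0036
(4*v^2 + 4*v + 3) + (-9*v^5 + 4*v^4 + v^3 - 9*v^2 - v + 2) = -9*v^5 + 4*v^4 + v^3 - 5*v^2 + 3*v + 5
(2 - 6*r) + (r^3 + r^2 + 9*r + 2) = r^3 + r^2 + 3*r + 4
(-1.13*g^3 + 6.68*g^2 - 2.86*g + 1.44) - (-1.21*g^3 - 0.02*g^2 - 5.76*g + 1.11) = 0.0800000000000001*g^3 + 6.7*g^2 + 2.9*g + 0.33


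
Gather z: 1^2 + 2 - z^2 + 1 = 4 - z^2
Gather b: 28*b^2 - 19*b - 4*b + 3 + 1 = 28*b^2 - 23*b + 4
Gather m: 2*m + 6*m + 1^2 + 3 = 8*m + 4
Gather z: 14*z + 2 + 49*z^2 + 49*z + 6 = 49*z^2 + 63*z + 8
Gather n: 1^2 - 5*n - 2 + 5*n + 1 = 0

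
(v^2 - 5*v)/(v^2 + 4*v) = (v - 5)/(v + 4)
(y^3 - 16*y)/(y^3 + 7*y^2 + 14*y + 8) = y*(y - 4)/(y^2 + 3*y + 2)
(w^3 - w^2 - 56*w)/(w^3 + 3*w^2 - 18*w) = (w^2 - w - 56)/(w^2 + 3*w - 18)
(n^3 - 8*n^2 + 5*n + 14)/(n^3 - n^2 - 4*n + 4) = (n^2 - 6*n - 7)/(n^2 + n - 2)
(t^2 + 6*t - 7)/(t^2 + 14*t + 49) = (t - 1)/(t + 7)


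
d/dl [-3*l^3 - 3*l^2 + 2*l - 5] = -9*l^2 - 6*l + 2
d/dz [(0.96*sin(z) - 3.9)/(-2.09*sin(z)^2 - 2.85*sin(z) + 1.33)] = 0.123114804555248*(2.0064*sin(z)^2 - 16.302*sin(z) - 9.8382)*cos(z)/(0.733333333333333*sin(z)^2 + 1.0*sin(z) - 0.466666666666667)^2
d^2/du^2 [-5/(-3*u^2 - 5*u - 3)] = 10*(-9*u^2 - 15*u + (6*u + 5)^2 - 9)/(3*u^2 + 5*u + 3)^3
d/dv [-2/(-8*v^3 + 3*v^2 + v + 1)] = 2*(-24*v^2 + 6*v + 1)/(-8*v^3 + 3*v^2 + v + 1)^2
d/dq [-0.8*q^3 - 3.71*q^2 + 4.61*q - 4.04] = -2.4*q^2 - 7.42*q + 4.61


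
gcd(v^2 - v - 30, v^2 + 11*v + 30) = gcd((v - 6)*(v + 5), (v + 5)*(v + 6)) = v + 5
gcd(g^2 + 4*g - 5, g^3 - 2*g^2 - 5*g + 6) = g - 1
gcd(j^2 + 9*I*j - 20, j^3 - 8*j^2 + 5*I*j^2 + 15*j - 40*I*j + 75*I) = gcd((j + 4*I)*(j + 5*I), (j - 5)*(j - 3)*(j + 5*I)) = j + 5*I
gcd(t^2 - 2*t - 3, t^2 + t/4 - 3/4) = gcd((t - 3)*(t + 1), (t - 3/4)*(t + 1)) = t + 1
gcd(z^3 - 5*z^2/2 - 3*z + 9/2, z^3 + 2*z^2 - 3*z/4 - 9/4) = z^2 + z/2 - 3/2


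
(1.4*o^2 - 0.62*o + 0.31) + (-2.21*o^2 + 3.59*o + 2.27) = -0.81*o^2 + 2.97*o + 2.58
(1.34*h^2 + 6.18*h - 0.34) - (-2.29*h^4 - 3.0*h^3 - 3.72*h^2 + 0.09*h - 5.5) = 2.29*h^4 + 3.0*h^3 + 5.06*h^2 + 6.09*h + 5.16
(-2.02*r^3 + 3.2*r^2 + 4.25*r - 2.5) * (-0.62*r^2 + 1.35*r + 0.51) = 1.2524*r^5 - 4.711*r^4 + 0.654800000000001*r^3 + 8.9195*r^2 - 1.2075*r - 1.275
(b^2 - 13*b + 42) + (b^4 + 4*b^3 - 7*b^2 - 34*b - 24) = b^4 + 4*b^3 - 6*b^2 - 47*b + 18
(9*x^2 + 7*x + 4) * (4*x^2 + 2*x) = 36*x^4 + 46*x^3 + 30*x^2 + 8*x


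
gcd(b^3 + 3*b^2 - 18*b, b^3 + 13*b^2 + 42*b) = b^2 + 6*b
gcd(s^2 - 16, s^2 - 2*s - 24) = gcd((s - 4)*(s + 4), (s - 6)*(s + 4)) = s + 4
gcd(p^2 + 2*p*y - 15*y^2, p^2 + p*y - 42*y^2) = 1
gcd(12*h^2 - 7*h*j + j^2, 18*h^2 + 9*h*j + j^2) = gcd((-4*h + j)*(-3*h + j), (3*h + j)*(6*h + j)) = 1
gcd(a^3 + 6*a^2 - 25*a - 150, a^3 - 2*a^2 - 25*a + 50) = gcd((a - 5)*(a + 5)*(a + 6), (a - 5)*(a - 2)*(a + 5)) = a^2 - 25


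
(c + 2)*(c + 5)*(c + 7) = c^3 + 14*c^2 + 59*c + 70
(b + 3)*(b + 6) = b^2 + 9*b + 18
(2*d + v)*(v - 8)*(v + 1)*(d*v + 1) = 2*d^2*v^3 - 14*d^2*v^2 - 16*d^2*v + d*v^4 - 7*d*v^3 - 6*d*v^2 - 14*d*v - 16*d + v^3 - 7*v^2 - 8*v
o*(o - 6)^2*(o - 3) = o^4 - 15*o^3 + 72*o^2 - 108*o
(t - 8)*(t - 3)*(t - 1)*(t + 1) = t^4 - 11*t^3 + 23*t^2 + 11*t - 24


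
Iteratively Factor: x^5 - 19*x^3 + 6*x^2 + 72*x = (x - 3)*(x^4 + 3*x^3 - 10*x^2 - 24*x) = (x - 3)^2*(x^3 + 6*x^2 + 8*x) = (x - 3)^2*(x + 4)*(x^2 + 2*x) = (x - 3)^2*(x + 2)*(x + 4)*(x)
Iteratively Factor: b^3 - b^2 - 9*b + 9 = (b - 3)*(b^2 + 2*b - 3) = (b - 3)*(b + 3)*(b - 1)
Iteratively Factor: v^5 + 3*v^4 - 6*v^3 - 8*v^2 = (v)*(v^4 + 3*v^3 - 6*v^2 - 8*v) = v*(v + 4)*(v^3 - v^2 - 2*v) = v^2*(v + 4)*(v^2 - v - 2) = v^2*(v + 1)*(v + 4)*(v - 2)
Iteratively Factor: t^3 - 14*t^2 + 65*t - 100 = (t - 5)*(t^2 - 9*t + 20) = (t - 5)*(t - 4)*(t - 5)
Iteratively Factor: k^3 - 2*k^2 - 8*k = (k)*(k^2 - 2*k - 8) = k*(k - 4)*(k + 2)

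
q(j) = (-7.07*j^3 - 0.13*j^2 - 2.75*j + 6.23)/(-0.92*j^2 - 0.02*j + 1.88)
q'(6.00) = 7.14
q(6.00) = 49.17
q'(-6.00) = 6.99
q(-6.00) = -49.65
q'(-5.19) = 6.69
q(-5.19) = -44.10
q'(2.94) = 4.09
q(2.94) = 29.79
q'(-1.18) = -167.41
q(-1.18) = 33.59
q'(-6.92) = 7.19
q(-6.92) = -56.18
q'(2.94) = 4.09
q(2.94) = 29.79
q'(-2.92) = 1.93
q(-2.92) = -32.03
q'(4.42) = 6.58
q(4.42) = 38.25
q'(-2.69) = -0.28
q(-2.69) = -31.82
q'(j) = (1.84*j + 0.02)*(-7.07*j^3 - 0.13*j^2 - 2.75*j + 6.23)/(-0.92*j^2 - 0.02*j + 1.88)^2 + (-21.21*j^2 - 0.26*j - 2.75)/(-0.92*j^2 - 0.02*j + 1.88)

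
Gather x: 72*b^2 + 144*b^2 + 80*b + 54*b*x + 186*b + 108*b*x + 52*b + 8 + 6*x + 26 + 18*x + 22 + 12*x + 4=216*b^2 + 318*b + x*(162*b + 36) + 60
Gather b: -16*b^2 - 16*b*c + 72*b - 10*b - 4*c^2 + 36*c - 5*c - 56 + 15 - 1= -16*b^2 + b*(62 - 16*c) - 4*c^2 + 31*c - 42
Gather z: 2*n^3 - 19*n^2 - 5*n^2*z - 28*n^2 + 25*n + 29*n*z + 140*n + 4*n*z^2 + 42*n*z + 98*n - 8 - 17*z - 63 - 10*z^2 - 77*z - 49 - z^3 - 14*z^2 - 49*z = 2*n^3 - 47*n^2 + 263*n - z^3 + z^2*(4*n - 24) + z*(-5*n^2 + 71*n - 143) - 120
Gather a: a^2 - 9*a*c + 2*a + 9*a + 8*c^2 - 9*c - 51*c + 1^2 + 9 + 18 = a^2 + a*(11 - 9*c) + 8*c^2 - 60*c + 28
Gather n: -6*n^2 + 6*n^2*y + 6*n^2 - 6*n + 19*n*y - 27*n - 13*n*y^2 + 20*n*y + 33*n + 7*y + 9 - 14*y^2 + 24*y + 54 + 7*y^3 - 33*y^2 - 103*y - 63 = 6*n^2*y + n*(-13*y^2 + 39*y) + 7*y^3 - 47*y^2 - 72*y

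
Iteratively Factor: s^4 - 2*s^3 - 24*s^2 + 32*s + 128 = (s + 4)*(s^3 - 6*s^2 + 32) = (s - 4)*(s + 4)*(s^2 - 2*s - 8) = (s - 4)*(s + 2)*(s + 4)*(s - 4)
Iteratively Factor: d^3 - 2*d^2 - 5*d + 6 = (d - 1)*(d^2 - d - 6) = (d - 1)*(d + 2)*(d - 3)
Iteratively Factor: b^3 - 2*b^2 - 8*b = (b + 2)*(b^2 - 4*b) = (b - 4)*(b + 2)*(b)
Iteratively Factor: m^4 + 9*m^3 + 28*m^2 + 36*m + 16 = (m + 2)*(m^3 + 7*m^2 + 14*m + 8) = (m + 1)*(m + 2)*(m^2 + 6*m + 8) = (m + 1)*(m + 2)^2*(m + 4)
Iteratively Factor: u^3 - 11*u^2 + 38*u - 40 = (u - 4)*(u^2 - 7*u + 10) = (u - 5)*(u - 4)*(u - 2)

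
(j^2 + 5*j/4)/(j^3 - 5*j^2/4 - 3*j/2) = (4*j + 5)/(4*j^2 - 5*j - 6)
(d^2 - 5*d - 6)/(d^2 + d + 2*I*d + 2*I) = (d - 6)/(d + 2*I)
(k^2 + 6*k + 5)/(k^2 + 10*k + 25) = (k + 1)/(k + 5)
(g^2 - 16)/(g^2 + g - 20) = (g + 4)/(g + 5)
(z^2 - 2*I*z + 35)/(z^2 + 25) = (z - 7*I)/(z - 5*I)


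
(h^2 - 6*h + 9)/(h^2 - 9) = (h - 3)/(h + 3)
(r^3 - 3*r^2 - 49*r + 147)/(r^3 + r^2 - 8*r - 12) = (r^2 - 49)/(r^2 + 4*r + 4)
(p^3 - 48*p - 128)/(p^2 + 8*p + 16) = p - 8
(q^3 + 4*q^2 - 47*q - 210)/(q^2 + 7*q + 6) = (q^2 - 2*q - 35)/(q + 1)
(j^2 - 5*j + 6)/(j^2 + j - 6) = (j - 3)/(j + 3)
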